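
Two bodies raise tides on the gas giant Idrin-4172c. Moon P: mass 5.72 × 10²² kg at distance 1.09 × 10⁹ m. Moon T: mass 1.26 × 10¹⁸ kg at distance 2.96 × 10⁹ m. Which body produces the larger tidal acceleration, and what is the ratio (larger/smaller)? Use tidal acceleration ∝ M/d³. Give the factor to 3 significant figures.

Moon P, by a factor of ≈ 9.09 × 10⁵

Tidal acceleration ∝ M/d³, so compare M/d³ for each.
Moon P: (5.72 × 10²²) / (1.09 × 10⁹)³ = 4.417 × 10⁻⁵
Moon T: (1.26 × 10¹⁸) / (2.96 × 10⁹)³ = 4.858 × 10⁻¹¹
Ratio (larger/smaller) = 9.09 × 10⁵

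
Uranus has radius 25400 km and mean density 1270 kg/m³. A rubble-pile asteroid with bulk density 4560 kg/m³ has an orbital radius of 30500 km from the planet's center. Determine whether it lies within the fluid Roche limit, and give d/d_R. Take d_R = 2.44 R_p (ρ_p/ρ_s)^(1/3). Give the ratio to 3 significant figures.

inside; d/d_R ≈ 0.754

d_R = 2.44 × (25400 km) × (1270/4560)^(1/3) = 40470 km
d/d_R = (30500) / (40470) = 0.754
Since d/d_R < 1, the body is inside the Roche limit.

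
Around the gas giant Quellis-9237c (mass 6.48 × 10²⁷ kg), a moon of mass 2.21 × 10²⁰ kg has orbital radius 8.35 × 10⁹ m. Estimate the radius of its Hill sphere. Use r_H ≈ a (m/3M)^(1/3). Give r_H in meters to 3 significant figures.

r_H ≈ a (m/3M)^(1/3)
    = (8.35 × 10⁹) × (2.21 × 10²⁰ / (3 × 6.48 × 10²⁷))^(1/3)
    = 1.88 × 10⁷ m

1.88 × 10⁷ m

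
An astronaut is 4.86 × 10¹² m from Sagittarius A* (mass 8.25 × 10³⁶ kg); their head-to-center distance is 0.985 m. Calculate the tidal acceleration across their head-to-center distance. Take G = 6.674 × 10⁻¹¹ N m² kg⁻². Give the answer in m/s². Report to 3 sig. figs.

9.45 × 10⁻¹² m/s²

Since r ≪ d, expand the inverse-square field across one radius to get the leading 2GMr/d³ term.
Δg = 2GMr/d³
   = 2 × (6.674 × 10⁻¹¹) × (8.25 × 10³⁶) × (0.985) / (4.86 × 10¹²)³
   = 9.45 × 10⁻¹² m/s²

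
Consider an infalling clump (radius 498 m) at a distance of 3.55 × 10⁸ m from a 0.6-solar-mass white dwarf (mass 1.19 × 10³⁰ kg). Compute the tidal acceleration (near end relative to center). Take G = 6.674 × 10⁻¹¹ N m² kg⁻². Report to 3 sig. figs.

Δg = 2GMr/d³
   = 2 × (6.674 × 10⁻¹¹) × (1.19 × 10³⁰) × (498) / (3.55 × 10⁸)³
   = 1.77 × 10⁻³ m/s²

1.77 × 10⁻³ m/s²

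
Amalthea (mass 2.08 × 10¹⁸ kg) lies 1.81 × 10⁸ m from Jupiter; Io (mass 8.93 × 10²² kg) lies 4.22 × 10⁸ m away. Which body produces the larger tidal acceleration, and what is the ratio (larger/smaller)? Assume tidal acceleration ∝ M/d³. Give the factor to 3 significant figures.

Compare M/d³ for the two perturbers:
Amalthea: (2.08 × 10¹⁸) / (1.81 × 10⁸)³ = 3.508 × 10⁻⁷
Io: (8.93 × 10²²) / (4.22 × 10⁸)³ = 1.188 × 10⁻³
Ratio (larger/smaller) = 3390

Io, by a factor of ≈ 3390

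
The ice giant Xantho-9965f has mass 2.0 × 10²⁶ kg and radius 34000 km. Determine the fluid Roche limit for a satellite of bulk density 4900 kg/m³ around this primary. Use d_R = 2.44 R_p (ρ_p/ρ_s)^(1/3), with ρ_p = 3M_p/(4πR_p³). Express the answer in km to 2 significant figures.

ρ_p = 3M_p/(4πR_p³) = 3 × (2.0 × 10²⁶) / (4π × (3.4 × 10⁷ m)³) = 1200 kg/m³
d_R = 2.44 × 34000 km × (1200/4900)^(1/3)
    = 52000 km

52000 km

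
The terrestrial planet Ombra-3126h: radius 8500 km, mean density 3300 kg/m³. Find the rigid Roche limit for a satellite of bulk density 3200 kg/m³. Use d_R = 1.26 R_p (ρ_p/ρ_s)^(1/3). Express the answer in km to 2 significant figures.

11000 km

d_R = 1.26 × 8500 km × (3300/3200)^(1/3)
    = 11000 km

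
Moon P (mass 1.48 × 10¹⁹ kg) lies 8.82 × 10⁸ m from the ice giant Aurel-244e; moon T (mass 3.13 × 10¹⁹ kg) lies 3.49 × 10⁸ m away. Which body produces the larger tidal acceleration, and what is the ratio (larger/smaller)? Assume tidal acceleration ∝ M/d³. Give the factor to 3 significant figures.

Moon T, by a factor of ≈ 34.1

Tidal stretch scales as M/d³; compute that for each body.
Moon P: (1.48 × 10¹⁹) / (8.82 × 10⁸)³ = 2.157 × 10⁻⁸
Moon T: (3.13 × 10¹⁹) / (3.49 × 10⁸)³ = 7.363 × 10⁻⁷
Ratio (larger/smaller) = 34.1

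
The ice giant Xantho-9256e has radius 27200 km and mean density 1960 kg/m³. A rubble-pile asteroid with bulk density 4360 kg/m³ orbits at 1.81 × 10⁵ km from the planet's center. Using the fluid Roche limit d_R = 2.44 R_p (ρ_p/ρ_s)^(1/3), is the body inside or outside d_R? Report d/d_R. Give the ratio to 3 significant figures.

d_R = 2.44 × (27200 km) × (1960/4360)^(1/3) = 50840 km
d/d_R = (1.81 × 10⁵) / (50840) = 3.56
Since d/d_R > 1, the body is outside the Roche limit.

outside; d/d_R ≈ 3.56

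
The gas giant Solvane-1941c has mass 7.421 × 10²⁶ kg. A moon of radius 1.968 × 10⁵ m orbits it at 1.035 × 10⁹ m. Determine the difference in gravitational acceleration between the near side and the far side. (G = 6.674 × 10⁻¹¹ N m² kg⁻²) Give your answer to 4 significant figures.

3.517 × 10⁻⁵ m/s²

a_tidal = 4GMr/d³
        = 4 × (6.674 × 10⁻¹¹) × (7.421 × 10²⁶) × (1.968 × 10⁵) / (1.035 × 10⁹)³
        = 3.517 × 10⁻⁵ m/s²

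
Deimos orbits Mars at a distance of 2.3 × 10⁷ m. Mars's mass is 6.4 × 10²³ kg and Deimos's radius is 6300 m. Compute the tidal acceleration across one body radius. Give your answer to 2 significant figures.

Δg = 2GMr/d³
   = 2 × (6.674 × 10⁻¹¹) × (6.4 × 10²³) × (6300) / (2.3 × 10⁷)³
   = 4.4 × 10⁻⁵ m/s²

4.4 × 10⁻⁵ m/s²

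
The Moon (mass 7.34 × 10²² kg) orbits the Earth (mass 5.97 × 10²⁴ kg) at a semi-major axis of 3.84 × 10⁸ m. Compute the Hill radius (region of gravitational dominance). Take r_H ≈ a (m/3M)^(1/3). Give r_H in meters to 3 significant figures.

r_H ≈ a (m/3M)^(1/3)
    = (3.84 × 10⁸) × (7.34 × 10²² / (3 × 5.97 × 10²⁴))^(1/3)
    = 6.15 × 10⁷ m

6.15 × 10⁷ m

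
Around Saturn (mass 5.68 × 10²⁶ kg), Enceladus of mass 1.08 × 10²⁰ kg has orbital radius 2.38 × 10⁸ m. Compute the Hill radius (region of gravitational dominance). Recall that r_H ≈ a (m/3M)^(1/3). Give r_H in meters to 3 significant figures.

r_H ≈ a (m/3M)^(1/3)
    = (2.38 × 10⁸) × (1.08 × 10²⁰ / (3 × 5.68 × 10²⁶))^(1/3)
    = 9.49 × 10⁵ m

9.49 × 10⁵ m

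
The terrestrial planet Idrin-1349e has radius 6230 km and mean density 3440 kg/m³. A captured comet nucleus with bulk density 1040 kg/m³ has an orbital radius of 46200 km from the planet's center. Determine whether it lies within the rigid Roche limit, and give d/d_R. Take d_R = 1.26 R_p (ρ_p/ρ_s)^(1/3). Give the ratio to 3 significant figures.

d_R = 1.26 × (6230 km) × (3440/1040)^(1/3) = 11700 km
d/d_R = (46200) / (11700) = 3.95
Since d/d_R > 1, the body is outside the Roche limit.

outside; d/d_R ≈ 3.95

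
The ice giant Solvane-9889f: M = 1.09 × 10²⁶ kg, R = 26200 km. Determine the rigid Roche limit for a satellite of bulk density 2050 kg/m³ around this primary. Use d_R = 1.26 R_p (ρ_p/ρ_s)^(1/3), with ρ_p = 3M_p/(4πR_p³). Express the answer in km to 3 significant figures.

29400 km

ρ_p = 3M_p/(4πR_p³) = 3 × (1.09 × 10²⁶) / (4π × (2.62 × 10⁷ m)³) = 1450 kg/m³
d_R = 1.26 × 26200 km × (1450/2050)^(1/3)
    = 29400 km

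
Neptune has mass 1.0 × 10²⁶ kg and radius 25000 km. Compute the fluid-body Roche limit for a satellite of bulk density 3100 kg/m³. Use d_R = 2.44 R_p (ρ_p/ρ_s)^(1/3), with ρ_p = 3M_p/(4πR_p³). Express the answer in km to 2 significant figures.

48000 km

ρ_p = 3M_p/(4πR_p³) = 3 × (1.0 × 10²⁶) / (4π × (2.5 × 10⁷ m)³) = 1500 kg/m³
d_R = 2.44 × 25000 km × (1500/3100)^(1/3)
    = 48000 km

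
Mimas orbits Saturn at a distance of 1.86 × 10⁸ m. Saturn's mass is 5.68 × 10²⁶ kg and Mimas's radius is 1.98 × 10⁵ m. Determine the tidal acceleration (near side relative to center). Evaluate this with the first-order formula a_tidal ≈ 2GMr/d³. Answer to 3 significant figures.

2.33 × 10⁻³ m/s²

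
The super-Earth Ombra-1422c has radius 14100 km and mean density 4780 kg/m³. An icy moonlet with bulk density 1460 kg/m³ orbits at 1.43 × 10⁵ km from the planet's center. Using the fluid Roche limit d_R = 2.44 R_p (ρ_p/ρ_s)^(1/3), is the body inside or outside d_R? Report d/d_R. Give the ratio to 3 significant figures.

d_R = 2.44 × (14100 km) × (4780/1460)^(1/3) = 51090 km
d/d_R = (1.43 × 10⁵) / (51090) = 2.80
Since d/d_R > 1, the body is outside the Roche limit.

outside; d/d_R ≈ 2.80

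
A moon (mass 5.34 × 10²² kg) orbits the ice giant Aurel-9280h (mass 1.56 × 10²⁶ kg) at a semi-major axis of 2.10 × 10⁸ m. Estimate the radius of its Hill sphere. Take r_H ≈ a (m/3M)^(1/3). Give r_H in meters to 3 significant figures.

1.02 × 10⁷ m

r_H ≈ a (m/3M)^(1/3)
    = (2.10 × 10⁸) × (5.34 × 10²² / (3 × 1.56 × 10²⁶))^(1/3)
    = 1.02 × 10⁷ m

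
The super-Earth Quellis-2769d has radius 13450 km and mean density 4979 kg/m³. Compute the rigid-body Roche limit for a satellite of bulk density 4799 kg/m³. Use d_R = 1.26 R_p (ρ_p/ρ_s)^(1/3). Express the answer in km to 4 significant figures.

17160 km

d_R = 1.26 × 13450 km × (4979/4799)^(1/3)
    = 17160 km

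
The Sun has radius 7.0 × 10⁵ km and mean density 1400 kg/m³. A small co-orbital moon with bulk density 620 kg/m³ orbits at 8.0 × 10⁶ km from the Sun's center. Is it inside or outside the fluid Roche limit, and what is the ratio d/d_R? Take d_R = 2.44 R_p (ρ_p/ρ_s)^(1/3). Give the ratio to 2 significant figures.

d_R = 2.44 × (7.0 × 10⁵ km) × (1400/620)^(1/3) = 2.241 × 10⁶ km
d/d_R = (8.0 × 10⁶) / (2.241 × 10⁶) = 3.6
Since d/d_R > 1, the body is outside the Roche limit.

outside; d/d_R ≈ 3.6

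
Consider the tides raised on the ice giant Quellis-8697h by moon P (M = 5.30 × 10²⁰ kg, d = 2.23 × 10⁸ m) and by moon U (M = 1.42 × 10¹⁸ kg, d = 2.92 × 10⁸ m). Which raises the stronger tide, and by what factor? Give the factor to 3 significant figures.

Moon P, by a factor of ≈ 838

Compare M/d³ for the two perturbers:
Moon P: (5.30 × 10²⁰) / (2.23 × 10⁸)³ = 4.779 × 10⁻⁵
Moon U: (1.42 × 10¹⁸) / (2.92 × 10⁸)³ = 5.703 × 10⁻⁸
Ratio (larger/smaller) = 838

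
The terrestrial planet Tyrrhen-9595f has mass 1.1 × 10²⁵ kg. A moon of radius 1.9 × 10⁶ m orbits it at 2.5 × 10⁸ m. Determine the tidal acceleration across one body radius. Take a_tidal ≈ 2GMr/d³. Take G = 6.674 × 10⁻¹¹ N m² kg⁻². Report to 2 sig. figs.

a_tidal = 2GMr/d³
        = 2 × (6.674 × 10⁻¹¹) × (1.1 × 10²⁵) × (1.9 × 10⁶) / (2.5 × 10⁸)³
        = 1.8 × 10⁻⁴ m/s²

1.8 × 10⁻⁴ m/s²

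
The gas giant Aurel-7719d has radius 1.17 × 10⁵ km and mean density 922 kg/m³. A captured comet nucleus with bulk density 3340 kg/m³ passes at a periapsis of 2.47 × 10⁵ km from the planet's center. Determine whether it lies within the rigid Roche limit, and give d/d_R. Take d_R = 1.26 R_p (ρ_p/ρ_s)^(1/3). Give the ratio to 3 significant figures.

outside; d/d_R ≈ 2.57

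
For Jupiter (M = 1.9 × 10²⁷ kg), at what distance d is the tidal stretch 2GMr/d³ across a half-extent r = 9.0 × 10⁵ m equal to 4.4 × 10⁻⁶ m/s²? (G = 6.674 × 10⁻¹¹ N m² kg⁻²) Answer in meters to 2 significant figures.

3.7 × 10⁹ m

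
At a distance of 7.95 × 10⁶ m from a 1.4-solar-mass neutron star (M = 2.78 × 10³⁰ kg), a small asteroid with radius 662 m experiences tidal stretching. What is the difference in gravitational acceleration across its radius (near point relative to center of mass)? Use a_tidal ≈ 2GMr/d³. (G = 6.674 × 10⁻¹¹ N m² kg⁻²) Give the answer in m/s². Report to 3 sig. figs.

4.89 × 10² m/s²

The tidal stretch is the gradient of GM/d² times the body's extent r, hence the 1/d³ dependence.
Δg = 2GMr/d³
   = 2 × (6.674 × 10⁻¹¹) × (2.78 × 10³⁰) × (662) / (7.95 × 10⁶)³
   = 4.89 × 10² m/s²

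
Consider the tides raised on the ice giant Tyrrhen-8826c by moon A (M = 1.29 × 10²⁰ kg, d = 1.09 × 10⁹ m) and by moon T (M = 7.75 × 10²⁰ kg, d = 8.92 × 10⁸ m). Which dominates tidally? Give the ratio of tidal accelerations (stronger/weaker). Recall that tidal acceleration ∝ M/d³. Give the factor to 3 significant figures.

Moon T, by a factor of ≈ 11.0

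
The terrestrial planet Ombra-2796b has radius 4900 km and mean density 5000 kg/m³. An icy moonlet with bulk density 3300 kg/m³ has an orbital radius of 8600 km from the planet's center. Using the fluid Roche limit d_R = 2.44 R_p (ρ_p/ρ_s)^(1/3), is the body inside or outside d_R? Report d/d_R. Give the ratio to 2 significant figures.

inside; d/d_R ≈ 0.63

d_R = 2.44 × (4900 km) × (5000/3300)^(1/3) = 13730 km
d/d_R = (8600) / (13730) = 0.63
Since d/d_R < 1, the body is inside the Roche limit.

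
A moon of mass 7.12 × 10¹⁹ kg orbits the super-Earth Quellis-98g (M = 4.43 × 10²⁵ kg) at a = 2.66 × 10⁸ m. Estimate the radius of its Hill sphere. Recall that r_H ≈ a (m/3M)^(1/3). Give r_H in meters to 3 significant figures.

2.16 × 10⁶ m

r_H ≈ a (m/3M)^(1/3)
    = (2.66 × 10⁸) × (7.12 × 10¹⁹ / (3 × 4.43 × 10²⁵))^(1/3)
    = 2.16 × 10⁶ m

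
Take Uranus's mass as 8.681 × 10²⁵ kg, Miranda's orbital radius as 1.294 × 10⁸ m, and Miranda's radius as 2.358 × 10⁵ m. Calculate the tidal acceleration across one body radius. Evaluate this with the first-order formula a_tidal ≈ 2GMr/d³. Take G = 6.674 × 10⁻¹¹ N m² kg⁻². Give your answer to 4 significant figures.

1.261 × 10⁻³ m/s²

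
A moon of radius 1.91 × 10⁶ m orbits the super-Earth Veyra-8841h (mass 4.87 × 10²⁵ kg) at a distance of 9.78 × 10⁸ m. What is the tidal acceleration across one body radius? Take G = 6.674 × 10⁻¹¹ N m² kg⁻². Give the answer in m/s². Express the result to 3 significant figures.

Δg = 2GMr/d³
   = 2 × (6.674 × 10⁻¹¹) × (4.87 × 10²⁵) × (1.91 × 10⁶) / (9.78 × 10⁸)³
   = 1.33 × 10⁻⁵ m/s²

1.33 × 10⁻⁵ m/s²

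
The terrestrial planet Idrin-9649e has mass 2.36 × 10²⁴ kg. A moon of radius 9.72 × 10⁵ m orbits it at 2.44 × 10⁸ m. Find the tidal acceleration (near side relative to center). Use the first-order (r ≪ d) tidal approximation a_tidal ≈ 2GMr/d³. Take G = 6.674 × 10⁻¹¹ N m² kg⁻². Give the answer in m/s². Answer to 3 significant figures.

2.11 × 10⁻⁵ m/s²

Δg = 2GMr/d³
   = 2 × (6.674 × 10⁻¹¹) × (2.36 × 10²⁴) × (9.72 × 10⁵) / (2.44 × 10⁸)³
   = 2.11 × 10⁻⁵ m/s²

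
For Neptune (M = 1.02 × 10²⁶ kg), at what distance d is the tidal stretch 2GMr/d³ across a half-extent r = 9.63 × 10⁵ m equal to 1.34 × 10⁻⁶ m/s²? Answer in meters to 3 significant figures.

2.14 × 10⁹ m

2GMr/d³ = a_tidal  ⇒  d = (2GMr / a_tidal)^(1/3)
d = (2 × 6.674×10⁻¹¹ × (1.02 × 10²⁶) × (9.63 × 10⁵) / (1.34 × 10⁻⁶))^(1/3)
  = 2.14 × 10⁹ m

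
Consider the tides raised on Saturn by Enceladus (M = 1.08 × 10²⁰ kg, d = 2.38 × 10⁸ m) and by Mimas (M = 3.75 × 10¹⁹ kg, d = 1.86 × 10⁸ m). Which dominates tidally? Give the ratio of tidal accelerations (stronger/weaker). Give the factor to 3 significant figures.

Enceladus, by a factor of ≈ 1.37

Tidal acceleration ∝ M/d³, so compare M/d³ for each.
Enceladus: (1.08 × 10²⁰) / (2.38 × 10⁸)³ = 8.011 × 10⁻⁶
Mimas: (3.75 × 10¹⁹) / (1.86 × 10⁸)³ = 5.828 × 10⁻⁶
Ratio (larger/smaller) = 1.37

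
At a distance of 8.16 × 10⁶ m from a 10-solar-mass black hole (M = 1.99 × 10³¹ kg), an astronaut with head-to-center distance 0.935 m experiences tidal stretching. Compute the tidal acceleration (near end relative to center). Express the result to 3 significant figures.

4.57 m/s²

Δa = 2GMr/d³
   = 2 × (6.674 × 10⁻¹¹) × (1.99 × 10³¹) × (0.935) / (8.16 × 10⁶)³
   = 4.57 m/s²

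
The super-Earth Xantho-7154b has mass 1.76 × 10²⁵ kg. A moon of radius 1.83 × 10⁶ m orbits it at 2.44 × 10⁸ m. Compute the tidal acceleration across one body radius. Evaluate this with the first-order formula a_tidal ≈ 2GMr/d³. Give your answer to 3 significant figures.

2.96 × 10⁻⁴ m/s²

a_tidal = 2GMr/d³
        = 2 × (6.674 × 10⁻¹¹) × (1.76 × 10²⁵) × (1.83 × 10⁶) / (2.44 × 10⁸)³
        = 2.96 × 10⁻⁴ m/s²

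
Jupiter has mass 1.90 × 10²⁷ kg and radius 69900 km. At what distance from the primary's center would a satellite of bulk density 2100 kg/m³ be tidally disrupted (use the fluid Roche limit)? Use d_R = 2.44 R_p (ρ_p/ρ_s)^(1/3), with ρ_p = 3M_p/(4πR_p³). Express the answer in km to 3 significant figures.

1.46 × 10⁵ km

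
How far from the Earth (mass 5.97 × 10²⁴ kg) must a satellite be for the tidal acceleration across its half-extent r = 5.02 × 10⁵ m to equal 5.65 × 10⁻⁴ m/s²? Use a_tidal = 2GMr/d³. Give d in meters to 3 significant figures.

8.91 × 10⁷ m

2GMr/d³ = a_tidal  ⇒  d = (2GMr / a_tidal)^(1/3)
d = (2 × 6.674×10⁻¹¹ × (5.97 × 10²⁴) × (5.02 × 10⁵) / (5.65 × 10⁻⁴))^(1/3)
  = 8.91 × 10⁷ m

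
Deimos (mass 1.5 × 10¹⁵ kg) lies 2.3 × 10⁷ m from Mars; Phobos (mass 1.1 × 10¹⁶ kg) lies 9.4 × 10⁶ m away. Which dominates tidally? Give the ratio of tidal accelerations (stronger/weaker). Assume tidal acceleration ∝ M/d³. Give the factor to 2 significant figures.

Phobos, by a factor of ≈ 110

The tide-raising term goes as M/d³ (the gradient of a 1/d² field).
Deimos: (1.5 × 10¹⁵) / (2.3 × 10⁷)³ = 1.233 × 10⁻⁷
Phobos: (1.1 × 10¹⁶) / (9.4 × 10⁶)³ = 1.324 × 10⁻⁵
Ratio (larger/smaller) = 110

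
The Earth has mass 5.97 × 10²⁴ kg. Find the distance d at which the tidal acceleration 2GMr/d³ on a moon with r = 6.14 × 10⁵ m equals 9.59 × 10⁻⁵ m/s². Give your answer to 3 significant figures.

1.72 × 10⁸ m

2GMr/d³ = a_tidal  ⇒  d = (2GMr / a_tidal)^(1/3)
d = (2 × 6.674×10⁻¹¹ × (5.97 × 10²⁴) × (6.14 × 10⁵) / (9.59 × 10⁻⁵))^(1/3)
  = 1.72 × 10⁸ m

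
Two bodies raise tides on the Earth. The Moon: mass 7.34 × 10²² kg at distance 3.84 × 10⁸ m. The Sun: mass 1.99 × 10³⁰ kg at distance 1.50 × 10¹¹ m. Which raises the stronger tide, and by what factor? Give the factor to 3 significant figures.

The Moon, by a factor of ≈ 2.20

Tidal stretch scales as M/d³; compute that for each body.
The Moon: (7.34 × 10²²) / (3.84 × 10⁸)³ = 1.296 × 10⁻³
The Sun: (1.99 × 10³⁰) / (1.50 × 10¹¹)³ = 5.896 × 10⁻⁴
Ratio (larger/smaller) = 2.20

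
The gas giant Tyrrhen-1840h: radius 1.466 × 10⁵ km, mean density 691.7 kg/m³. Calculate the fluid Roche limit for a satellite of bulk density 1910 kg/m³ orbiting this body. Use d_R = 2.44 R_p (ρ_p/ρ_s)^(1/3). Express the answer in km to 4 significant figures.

2.550 × 10⁵ km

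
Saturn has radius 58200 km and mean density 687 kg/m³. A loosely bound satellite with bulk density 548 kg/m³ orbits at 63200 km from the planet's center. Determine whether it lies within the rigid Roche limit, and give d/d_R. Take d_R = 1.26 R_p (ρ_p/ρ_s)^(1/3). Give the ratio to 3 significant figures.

inside; d/d_R ≈ 0.799

d_R = 1.26 × (58200 km) × (687/548)^(1/3) = 79070 km
d/d_R = (63200) / (79070) = 0.799
Since d/d_R < 1, the body is inside the Roche limit.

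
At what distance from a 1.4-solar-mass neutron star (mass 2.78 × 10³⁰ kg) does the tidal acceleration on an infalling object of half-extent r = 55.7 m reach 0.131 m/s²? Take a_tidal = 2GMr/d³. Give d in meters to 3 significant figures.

2GMr/d³ = a_tidal  ⇒  d = (2GMr / a_tidal)^(1/3)
d = (2 × 6.674×10⁻¹¹ × (2.78 × 10³⁰) × (55.7) / (0.131))^(1/3)
  = 5.40 × 10⁷ m

5.40 × 10⁷ m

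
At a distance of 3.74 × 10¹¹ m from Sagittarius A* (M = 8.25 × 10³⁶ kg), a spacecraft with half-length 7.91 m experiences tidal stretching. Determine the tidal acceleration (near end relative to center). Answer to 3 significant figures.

1.67 × 10⁻⁷ m/s²

Differencing GM/(d−r)² and GM/d² to first order in r/d gives 2GMr/d³.
Δg = 2GMr/d³
   = 2 × (6.674 × 10⁻¹¹) × (8.25 × 10³⁶) × (7.91) / (3.74 × 10¹¹)³
   = 1.67 × 10⁻⁷ m/s²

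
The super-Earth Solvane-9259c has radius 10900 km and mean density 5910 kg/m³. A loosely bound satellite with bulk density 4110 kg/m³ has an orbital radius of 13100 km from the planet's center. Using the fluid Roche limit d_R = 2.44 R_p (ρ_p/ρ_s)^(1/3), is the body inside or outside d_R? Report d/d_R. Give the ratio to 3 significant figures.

inside; d/d_R ≈ 0.436

d_R = 2.44 × (10900 km) × (5910/4110)^(1/3) = 30020 km
d/d_R = (13100) / (30020) = 0.436
Since d/d_R < 1, the body is inside the Roche limit.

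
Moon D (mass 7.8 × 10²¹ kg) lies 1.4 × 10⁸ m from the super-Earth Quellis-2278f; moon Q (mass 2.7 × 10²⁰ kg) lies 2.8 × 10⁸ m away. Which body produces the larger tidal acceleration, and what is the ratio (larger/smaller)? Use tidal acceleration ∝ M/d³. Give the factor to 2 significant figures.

Moon D, by a factor of ≈ 230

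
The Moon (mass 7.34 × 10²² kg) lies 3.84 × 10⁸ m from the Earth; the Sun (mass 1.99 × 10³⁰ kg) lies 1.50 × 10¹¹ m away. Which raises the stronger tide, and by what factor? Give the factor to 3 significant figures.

Compare M/d³ for the two perturbers:
The Moon: (7.34 × 10²²) / (3.84 × 10⁸)³ = 1.296 × 10⁻³
The Sun: (1.99 × 10³⁰) / (1.50 × 10¹¹)³ = 5.896 × 10⁻⁴
Ratio (larger/smaller) = 2.20

The Moon, by a factor of ≈ 2.20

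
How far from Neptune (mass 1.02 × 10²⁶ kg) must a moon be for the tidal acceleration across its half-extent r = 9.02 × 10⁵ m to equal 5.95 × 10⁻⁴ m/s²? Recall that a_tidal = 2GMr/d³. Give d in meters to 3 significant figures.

2.74 × 10⁸ m

2GMr/d³ = a_tidal  ⇒  d = (2GMr / a_tidal)^(1/3)
d = (2 × 6.674×10⁻¹¹ × (1.02 × 10²⁶) × (9.02 × 10⁵) / (5.95 × 10⁻⁴))^(1/3)
  = 2.74 × 10⁸ m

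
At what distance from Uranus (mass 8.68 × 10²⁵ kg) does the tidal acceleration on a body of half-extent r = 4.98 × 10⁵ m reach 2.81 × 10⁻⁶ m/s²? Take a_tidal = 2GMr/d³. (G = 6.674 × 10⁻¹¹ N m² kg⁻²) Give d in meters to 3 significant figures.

1.27 × 10⁹ m

2GMr/d³ = a_tidal  ⇒  d = (2GMr / a_tidal)^(1/3)
d = (2 × 6.674×10⁻¹¹ × (8.68 × 10²⁵) × (4.98 × 10⁵) / (2.81 × 10⁻⁶))^(1/3)
  = 1.27 × 10⁹ m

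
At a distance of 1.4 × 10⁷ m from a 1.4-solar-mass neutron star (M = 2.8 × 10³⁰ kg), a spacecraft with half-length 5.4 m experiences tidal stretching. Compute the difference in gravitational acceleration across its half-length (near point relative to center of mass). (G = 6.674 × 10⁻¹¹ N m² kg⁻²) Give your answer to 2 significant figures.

a_tidal = 2GMr/d³
        = 2 × (6.674 × 10⁻¹¹) × (2.8 × 10³⁰) × (5.4) / (1.4 × 10⁷)³
        = 7.4 × 10⁻¹ m/s²

7.4 × 10⁻¹ m/s²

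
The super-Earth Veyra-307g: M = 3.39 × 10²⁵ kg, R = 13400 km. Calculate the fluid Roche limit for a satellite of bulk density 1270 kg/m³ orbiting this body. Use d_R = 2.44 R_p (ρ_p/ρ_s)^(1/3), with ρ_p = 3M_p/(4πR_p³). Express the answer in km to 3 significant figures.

ρ_p = 3M_p/(4πR_p³) = 3 × (3.39 × 10²⁵) / (4π × (1.34 × 10⁷ m)³) = 3360 kg/m³
d_R = 2.44 × 13400 km × (3360/1270)^(1/3)
    = 45200 km

45200 km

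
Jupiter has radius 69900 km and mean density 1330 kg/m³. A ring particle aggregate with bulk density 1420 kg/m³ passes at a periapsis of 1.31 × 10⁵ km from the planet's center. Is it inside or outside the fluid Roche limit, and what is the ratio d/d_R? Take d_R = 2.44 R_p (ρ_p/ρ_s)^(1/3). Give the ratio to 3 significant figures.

d_R = 2.44 × (69900 km) × (1330/1420)^(1/3) = 1.669 × 10⁵ km
d/d_R = (1.31 × 10⁵) / (1.669 × 10⁵) = 0.785
Since d/d_R < 1, the body is inside the Roche limit.

inside; d/d_R ≈ 0.785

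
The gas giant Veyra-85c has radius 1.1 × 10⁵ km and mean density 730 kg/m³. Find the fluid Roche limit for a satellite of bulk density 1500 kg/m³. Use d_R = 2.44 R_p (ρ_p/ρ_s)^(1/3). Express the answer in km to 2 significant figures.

2.1 × 10⁵ km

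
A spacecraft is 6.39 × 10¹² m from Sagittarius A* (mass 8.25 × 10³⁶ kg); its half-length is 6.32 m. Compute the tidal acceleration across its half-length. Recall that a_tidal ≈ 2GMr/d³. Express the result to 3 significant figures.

2.67 × 10⁻¹¹ m/s²

a_tidal = 2GMr/d³
        = 2 × (6.674 × 10⁻¹¹) × (8.25 × 10³⁶) × (6.32) / (6.39 × 10¹²)³
        = 2.67 × 10⁻¹¹ m/s²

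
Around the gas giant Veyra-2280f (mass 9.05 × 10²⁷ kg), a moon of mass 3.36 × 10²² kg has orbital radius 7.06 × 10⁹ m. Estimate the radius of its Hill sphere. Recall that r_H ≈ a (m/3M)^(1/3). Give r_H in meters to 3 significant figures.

r_H ≈ a (m/3M)^(1/3)
    = (7.06 × 10⁹) × (3.36 × 10²² / (3 × 9.05 × 10²⁷))^(1/3)
    = 7.58 × 10⁷ m

7.58 × 10⁷ m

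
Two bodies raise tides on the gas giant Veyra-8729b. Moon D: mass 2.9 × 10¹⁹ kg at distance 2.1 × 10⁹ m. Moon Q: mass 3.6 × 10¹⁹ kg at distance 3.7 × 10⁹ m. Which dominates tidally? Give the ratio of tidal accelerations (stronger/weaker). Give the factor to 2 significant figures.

Compare M/d³ for the two perturbers:
Moon D: (2.9 × 10¹⁹) / (2.1 × 10⁹)³ = 3.131 × 10⁻⁹
Moon Q: (3.6 × 10¹⁹) / (3.7 × 10⁹)³ = 7.107 × 10⁻¹⁰
Ratio (larger/smaller) = 4.4

Moon D, by a factor of ≈ 4.4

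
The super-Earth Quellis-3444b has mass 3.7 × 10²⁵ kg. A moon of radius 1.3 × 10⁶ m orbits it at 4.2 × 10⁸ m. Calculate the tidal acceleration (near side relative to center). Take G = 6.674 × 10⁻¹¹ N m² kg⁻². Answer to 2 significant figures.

Since r ≪ d, expand the inverse-square field across one radius to get the leading 2GMr/d³ term.
Δa = 2GMr/d³
   = 2 × (6.674 × 10⁻¹¹) × (3.7 × 10²⁵) × (1.3 × 10⁶) / (4.2 × 10⁸)³
   = 8.7 × 10⁻⁵ m/s²

8.7 × 10⁻⁵ m/s²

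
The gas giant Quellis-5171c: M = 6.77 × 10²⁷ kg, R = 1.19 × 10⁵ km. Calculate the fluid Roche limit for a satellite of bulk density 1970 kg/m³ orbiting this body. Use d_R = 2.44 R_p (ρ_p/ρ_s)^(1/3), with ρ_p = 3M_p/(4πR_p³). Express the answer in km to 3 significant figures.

2.28 × 10⁵ km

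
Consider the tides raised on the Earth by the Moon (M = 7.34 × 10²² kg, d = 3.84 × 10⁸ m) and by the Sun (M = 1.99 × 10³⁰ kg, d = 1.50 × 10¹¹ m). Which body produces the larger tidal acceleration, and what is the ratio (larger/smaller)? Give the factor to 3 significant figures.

The Moon, by a factor of ≈ 2.20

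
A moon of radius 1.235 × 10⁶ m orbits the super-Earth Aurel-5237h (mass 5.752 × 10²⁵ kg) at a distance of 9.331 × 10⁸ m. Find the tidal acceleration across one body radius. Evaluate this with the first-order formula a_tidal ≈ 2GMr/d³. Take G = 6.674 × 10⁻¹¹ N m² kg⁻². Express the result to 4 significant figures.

Differencing GM/(d−r)² and GM/d² to first order in r/d gives 2GMr/d³.
Δa = 2GMr/d³
   = 2 × (6.674 × 10⁻¹¹) × (5.752 × 10²⁵) × (1.235 × 10⁶) / (9.331 × 10⁸)³
   = 1.167 × 10⁻⁵ m/s²

1.167 × 10⁻⁵ m/s²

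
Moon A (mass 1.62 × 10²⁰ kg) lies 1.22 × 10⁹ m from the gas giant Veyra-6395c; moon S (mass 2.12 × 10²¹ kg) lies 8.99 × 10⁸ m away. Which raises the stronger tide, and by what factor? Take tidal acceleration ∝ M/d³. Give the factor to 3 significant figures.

Moon S, by a factor of ≈ 32.7

Compare M/d³ for the two perturbers:
Moon A: (1.62 × 10²⁰) / (1.22 × 10⁹)³ = 8.921 × 10⁻⁸
Moon S: (2.12 × 10²¹) / (8.99 × 10⁸)³ = 2.918 × 10⁻⁶
Ratio (larger/smaller) = 32.7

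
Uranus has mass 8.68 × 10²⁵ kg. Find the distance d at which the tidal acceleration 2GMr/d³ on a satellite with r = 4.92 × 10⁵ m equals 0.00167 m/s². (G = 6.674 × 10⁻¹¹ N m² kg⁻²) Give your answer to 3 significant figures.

1.51 × 10⁸ m

2GMr/d³ = a_tidal  ⇒  d = (2GMr / a_tidal)^(1/3)
d = (2 × 6.674×10⁻¹¹ × (8.68 × 10²⁵) × (4.92 × 10⁵) / (0.00167))^(1/3)
  = 1.51 × 10⁸ m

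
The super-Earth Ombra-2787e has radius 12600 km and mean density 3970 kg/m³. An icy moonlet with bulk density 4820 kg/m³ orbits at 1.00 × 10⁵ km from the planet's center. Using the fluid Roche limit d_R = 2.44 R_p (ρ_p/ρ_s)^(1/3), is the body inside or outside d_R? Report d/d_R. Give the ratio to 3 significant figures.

outside; d/d_R ≈ 3.47

d_R = 2.44 × (12600 km) × (3970/4820)^(1/3) = 28820 km
d/d_R = (1.00 × 10⁵) / (28820) = 3.47
Since d/d_R > 1, the body is outside the Roche limit.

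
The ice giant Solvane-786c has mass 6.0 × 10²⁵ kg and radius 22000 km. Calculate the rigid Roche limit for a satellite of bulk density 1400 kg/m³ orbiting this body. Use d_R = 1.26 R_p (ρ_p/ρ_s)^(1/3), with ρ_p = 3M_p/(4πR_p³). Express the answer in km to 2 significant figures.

27000 km

ρ_p = 3M_p/(4πR_p³) = 3 × (6.0 × 10²⁵) / (4π × (2.2 × 10⁷ m)³) = 1300 kg/m³
d_R = 1.26 × 22000 km × (1300/1400)^(1/3)
    = 27000 km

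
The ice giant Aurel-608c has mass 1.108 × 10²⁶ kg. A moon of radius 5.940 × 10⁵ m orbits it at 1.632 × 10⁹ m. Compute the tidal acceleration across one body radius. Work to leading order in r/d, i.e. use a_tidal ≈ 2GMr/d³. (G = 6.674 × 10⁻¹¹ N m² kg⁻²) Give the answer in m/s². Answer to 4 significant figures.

The tidal stretch is the gradient of GM/d² times the body's extent r, hence the 1/d³ dependence.
Δa = 2GMr/d³
   = 2 × (6.674 × 10⁻¹¹) × (1.108 × 10²⁶) × (5.940 × 10⁵) / (1.632 × 10⁹)³
   = 2.021 × 10⁻⁶ m/s²

2.021 × 10⁻⁶ m/s²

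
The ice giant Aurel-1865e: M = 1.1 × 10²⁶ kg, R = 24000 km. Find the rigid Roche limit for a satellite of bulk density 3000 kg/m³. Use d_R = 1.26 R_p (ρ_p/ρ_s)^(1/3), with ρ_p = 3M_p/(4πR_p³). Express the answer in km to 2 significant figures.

26000 km

ρ_p = 3M_p/(4πR_p³) = 3 × (1.1 × 10²⁶) / (4π × (2.4 × 10⁷ m)³) = 1900 kg/m³
d_R = 1.26 × 24000 km × (1900/3000)^(1/3)
    = 26000 km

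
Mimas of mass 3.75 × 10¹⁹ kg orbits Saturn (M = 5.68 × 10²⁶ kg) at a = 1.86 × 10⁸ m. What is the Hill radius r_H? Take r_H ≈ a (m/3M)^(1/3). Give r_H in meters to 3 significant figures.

r_H ≈ a (m/3M)^(1/3)
    = (1.86 × 10⁸) × (3.75 × 10¹⁹ / (3 × 5.68 × 10²⁶))^(1/3)
    = 5.21 × 10⁵ m

5.21 × 10⁵ m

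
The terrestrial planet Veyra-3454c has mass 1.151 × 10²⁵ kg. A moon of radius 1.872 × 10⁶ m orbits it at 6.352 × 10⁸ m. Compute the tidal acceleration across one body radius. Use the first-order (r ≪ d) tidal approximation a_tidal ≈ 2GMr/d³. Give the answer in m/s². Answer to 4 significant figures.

Differencing GM/(d−r)² and GM/d² to first order in r/d gives 2GMr/d³.
Δg = 2GMr/d³
   = 2 × (6.674 × 10⁻¹¹) × (1.151 × 10²⁵) × (1.872 × 10⁶) / (6.352 × 10⁸)³
   = 1.122 × 10⁻⁵ m/s²

1.122 × 10⁻⁵ m/s²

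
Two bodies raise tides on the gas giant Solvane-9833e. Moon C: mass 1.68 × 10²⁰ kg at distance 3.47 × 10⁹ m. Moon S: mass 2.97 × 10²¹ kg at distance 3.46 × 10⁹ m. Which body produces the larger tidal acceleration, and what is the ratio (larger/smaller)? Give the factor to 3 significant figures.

The tide-raising term goes as M/d³ (the gradient of a 1/d² field).
Moon C: (1.68 × 10²⁰) / (3.47 × 10⁹)³ = 4.021 × 10⁻⁹
Moon S: (2.97 × 10²¹) / (3.46 × 10⁹)³ = 7.170 × 10⁻⁸
Ratio (larger/smaller) = 17.8

Moon S, by a factor of ≈ 17.8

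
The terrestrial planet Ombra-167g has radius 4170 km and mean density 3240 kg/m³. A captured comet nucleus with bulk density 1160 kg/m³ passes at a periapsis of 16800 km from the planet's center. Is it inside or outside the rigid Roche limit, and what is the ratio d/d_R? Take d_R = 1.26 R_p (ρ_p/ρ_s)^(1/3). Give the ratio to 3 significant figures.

outside; d/d_R ≈ 2.27

d_R = 1.26 × (4170 km) × (3240/1160)^(1/3) = 7399 km
d/d_R = (16800) / (7399) = 2.27
Since d/d_R > 1, the body is outside the Roche limit.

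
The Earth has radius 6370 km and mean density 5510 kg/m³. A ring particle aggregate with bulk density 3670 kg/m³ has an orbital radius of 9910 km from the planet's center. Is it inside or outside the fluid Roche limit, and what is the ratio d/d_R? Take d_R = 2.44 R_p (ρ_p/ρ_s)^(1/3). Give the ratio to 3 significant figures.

d_R = 2.44 × (6370 km) × (5510/3670)^(1/3) = 17800 km
d/d_R = (9910) / (17800) = 0.557
Since d/d_R < 1, the body is inside the Roche limit.

inside; d/d_R ≈ 0.557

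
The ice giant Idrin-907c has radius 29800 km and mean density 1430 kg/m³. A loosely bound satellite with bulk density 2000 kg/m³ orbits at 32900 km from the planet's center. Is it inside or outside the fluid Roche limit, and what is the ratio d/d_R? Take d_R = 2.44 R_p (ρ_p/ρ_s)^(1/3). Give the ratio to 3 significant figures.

d_R = 2.44 × (29800 km) × (1430/2000)^(1/3) = 65020 km
d/d_R = (32900) / (65020) = 0.506
Since d/d_R < 1, the body is inside the Roche limit.

inside; d/d_R ≈ 0.506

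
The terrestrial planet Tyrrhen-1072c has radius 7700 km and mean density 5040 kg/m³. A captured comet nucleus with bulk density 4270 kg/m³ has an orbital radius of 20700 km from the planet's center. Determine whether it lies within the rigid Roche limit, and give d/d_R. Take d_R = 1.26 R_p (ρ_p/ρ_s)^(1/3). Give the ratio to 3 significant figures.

d_R = 1.26 × (7700 km) × (5040/4270)^(1/3) = 10250 km
d/d_R = (20700) / (10250) = 2.02
Since d/d_R > 1, the body is outside the Roche limit.

outside; d/d_R ≈ 2.02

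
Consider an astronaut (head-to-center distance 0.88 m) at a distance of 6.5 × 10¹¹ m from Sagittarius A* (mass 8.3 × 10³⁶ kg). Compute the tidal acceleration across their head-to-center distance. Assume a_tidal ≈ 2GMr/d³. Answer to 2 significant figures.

3.6 × 10⁻⁹ m/s²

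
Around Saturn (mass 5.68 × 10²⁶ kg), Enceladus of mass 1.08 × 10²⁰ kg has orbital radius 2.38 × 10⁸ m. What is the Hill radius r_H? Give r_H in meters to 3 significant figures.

9.49 × 10⁵ m

r_H ≈ a (m/3M)^(1/3)
    = (2.38 × 10⁸) × (1.08 × 10²⁰ / (3 × 5.68 × 10²⁶))^(1/3)
    = 9.49 × 10⁵ m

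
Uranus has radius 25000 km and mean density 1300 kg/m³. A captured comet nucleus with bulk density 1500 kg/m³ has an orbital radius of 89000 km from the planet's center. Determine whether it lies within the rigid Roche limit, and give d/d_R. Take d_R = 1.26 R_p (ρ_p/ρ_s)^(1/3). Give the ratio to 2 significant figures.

outside; d/d_R ≈ 3.0

d_R = 1.26 × (25000 km) × (1300/1500)^(1/3) = 30030 km
d/d_R = (89000) / (30030) = 3.0
Since d/d_R > 1, the body is outside the Roche limit.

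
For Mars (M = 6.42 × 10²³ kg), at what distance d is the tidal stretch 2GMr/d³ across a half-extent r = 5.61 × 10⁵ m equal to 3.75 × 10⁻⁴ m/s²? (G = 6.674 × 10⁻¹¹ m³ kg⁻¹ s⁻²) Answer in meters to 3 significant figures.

2GMr/d³ = a_tidal  ⇒  d = (2GMr / a_tidal)^(1/3)
d = (2 × 6.674×10⁻¹¹ × (6.42 × 10²³) × (5.61 × 10⁵) / (3.75 × 10⁻⁴))^(1/3)
  = 5.04 × 10⁷ m

5.04 × 10⁷ m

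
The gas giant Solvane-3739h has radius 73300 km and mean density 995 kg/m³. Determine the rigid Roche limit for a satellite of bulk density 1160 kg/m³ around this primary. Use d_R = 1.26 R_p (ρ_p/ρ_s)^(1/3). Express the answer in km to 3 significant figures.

87800 km

d_R = 1.26 × 73300 km × (995/1160)^(1/3)
    = 87800 km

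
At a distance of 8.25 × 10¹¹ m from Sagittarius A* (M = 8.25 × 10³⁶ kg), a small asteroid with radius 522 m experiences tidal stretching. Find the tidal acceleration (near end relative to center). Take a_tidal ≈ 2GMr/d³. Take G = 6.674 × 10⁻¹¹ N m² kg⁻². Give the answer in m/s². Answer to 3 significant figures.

1.02 × 10⁻⁶ m/s²

Δa = 2GMr/d³
   = 2 × (6.674 × 10⁻¹¹) × (8.25 × 10³⁶) × (522) / (8.25 × 10¹¹)³
   = 1.02 × 10⁻⁶ m/s²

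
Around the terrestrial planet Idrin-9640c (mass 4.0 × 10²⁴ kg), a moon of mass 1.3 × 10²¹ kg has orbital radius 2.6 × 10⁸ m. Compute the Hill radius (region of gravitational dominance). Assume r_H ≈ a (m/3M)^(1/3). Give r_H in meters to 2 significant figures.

1.2 × 10⁷ m

r_H ≈ a (m/3M)^(1/3)
    = (2.6 × 10⁸) × (1.3 × 10²¹ / (3 × 4.0 × 10²⁴))^(1/3)
    = 1.2 × 10⁷ m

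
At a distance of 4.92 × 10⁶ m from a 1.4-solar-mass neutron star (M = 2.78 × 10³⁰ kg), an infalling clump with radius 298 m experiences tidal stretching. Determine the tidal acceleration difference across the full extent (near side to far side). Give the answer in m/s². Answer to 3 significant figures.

Δa = 4GMr/d³
   = 4 × (6.674 × 10⁻¹¹) × (2.78 × 10³⁰) × (298) / (4.92 × 10⁶)³
   = 1.86 × 10³ m/s²

1.86 × 10³ m/s²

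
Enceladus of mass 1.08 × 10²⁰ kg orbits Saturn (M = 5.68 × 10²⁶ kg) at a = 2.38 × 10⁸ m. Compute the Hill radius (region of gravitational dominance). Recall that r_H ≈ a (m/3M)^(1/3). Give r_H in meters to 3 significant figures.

r_H ≈ a (m/3M)^(1/3)
    = (2.38 × 10⁸) × (1.08 × 10²⁰ / (3 × 5.68 × 10²⁶))^(1/3)
    = 9.49 × 10⁵ m

9.49 × 10⁵ m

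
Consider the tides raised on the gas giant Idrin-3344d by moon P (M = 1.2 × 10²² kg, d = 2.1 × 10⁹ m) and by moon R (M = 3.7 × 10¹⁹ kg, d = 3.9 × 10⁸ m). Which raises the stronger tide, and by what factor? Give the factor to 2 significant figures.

Moon P, by a factor of ≈ 2.1

Compare M/d³ for the two perturbers:
Moon P: (1.2 × 10²²) / (2.1 × 10⁹)³ = 1.296 × 10⁻⁶
Moon R: (3.7 × 10¹⁹) / (3.9 × 10⁸)³ = 6.237 × 10⁻⁷
Ratio (larger/smaller) = 2.1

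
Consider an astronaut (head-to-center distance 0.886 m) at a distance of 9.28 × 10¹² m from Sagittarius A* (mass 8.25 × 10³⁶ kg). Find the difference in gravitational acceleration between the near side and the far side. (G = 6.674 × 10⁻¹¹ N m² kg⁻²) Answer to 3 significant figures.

a_tidal = 4GMr/d³
        = 4 × (6.674 × 10⁻¹¹) × (8.25 × 10³⁶) × (0.886) / (9.28 × 10¹²)³
        = 2.44 × 10⁻¹² m/s²

2.44 × 10⁻¹² m/s²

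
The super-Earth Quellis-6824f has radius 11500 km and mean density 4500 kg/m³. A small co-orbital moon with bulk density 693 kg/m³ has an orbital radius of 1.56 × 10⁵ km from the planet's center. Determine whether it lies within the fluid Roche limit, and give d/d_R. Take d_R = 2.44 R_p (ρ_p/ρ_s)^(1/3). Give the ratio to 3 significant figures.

outside; d/d_R ≈ 2.98

d_R = 2.44 × (11500 km) × (4500/693)^(1/3) = 52350 km
d/d_R = (1.56 × 10⁵) / (52350) = 2.98
Since d/d_R > 1, the body is outside the Roche limit.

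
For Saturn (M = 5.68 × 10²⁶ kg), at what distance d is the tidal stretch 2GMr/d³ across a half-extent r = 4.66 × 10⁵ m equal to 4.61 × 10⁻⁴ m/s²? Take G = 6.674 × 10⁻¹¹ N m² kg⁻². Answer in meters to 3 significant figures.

4.25 × 10⁸ m

2GMr/d³ = a_tidal  ⇒  d = (2GMr / a_tidal)^(1/3)
d = (2 × 6.674×10⁻¹¹ × (5.68 × 10²⁶) × (4.66 × 10⁵) / (4.61 × 10⁻⁴))^(1/3)
  = 4.25 × 10⁸ m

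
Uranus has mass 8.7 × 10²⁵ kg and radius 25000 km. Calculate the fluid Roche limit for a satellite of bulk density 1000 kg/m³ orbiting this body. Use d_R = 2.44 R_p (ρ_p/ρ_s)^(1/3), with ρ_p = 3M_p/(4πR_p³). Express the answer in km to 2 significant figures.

67000 km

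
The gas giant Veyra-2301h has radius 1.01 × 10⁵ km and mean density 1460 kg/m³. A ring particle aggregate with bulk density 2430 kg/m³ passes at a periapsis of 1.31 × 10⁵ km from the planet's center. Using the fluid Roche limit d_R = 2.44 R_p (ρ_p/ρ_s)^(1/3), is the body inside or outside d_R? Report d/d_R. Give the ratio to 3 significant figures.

inside; d/d_R ≈ 0.630

d_R = 2.44 × (1.01 × 10⁵ km) × (1460/2430)^(1/3) = 2.080 × 10⁵ km
d/d_R = (1.31 × 10⁵) / (2.080 × 10⁵) = 0.630
Since d/d_R < 1, the body is inside the Roche limit.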